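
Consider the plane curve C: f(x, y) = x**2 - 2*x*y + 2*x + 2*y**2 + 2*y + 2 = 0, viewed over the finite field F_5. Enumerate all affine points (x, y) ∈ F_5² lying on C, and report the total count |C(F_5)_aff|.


Affine F_5-points: {(1, 0), (2, 0), (2, 1), (3, 1)}; count = 4.

For each of the 25 pairs (x, y) ∈ F_5², evaluate f(x, y) mod 5. Record the zeros.
  x = 0: [0↦2, 1↦1, 2↦4, 3↦1, 4↦2]  zeros at y ∈ ∅
  x = 1: [0↦0, 1↦2, 2↦3, 3↦3, 4↦2]  zeros at y ∈ {0}
  x = 2: [0↦0, 1↦0, 2↦4, 3↦2, 4↦4]  zeros at y ∈ {0, 1}
  x = 3: [0↦2, 1↦0, 2↦2, 3↦3, 4↦3]  zeros at y ∈ {1}
  x = 4: [0↦1, 1↦2, 2↦2, 3↦1, 4↦4]  zeros at y ∈ ∅
Collecting zeros: affine points = {(1, 0), (2, 0), (2, 1), (3, 1)}.
Total count |C(F_5)_aff| = 4.


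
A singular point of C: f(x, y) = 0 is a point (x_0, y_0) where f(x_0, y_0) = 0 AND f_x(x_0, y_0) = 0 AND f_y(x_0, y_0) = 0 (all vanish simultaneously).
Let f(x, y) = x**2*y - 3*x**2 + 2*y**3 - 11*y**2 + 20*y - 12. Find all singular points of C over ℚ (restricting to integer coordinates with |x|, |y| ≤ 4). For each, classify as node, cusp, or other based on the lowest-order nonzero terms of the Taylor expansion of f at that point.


Singular points: {(0, 2)}; classification: node.

Compute partial derivatives:
  f_x = 2*x*y - 6*x.
  f_y = x**2 + 6*y**2 - 22*y + 20.
Scan x_0 ∈ {−4, ..., 4}. For each x_0, f_y(x_0, y) is a polynomial in y; find its integer roots y ∈ {−4, ..., 4}, then test f_x and f at those candidates.
  x = -4: f_y(-4, y) = 6*y**2 - 22*y + 36; no integer root y with |y| ≤ 4.
  x = -3: f_y(-3, y) = 6*y**2 - 22*y + 29; no integer root y with |y| ≤ 4.
  x = -2: f_y(-2, y) = 6*y**2 - 22*y + 24; no integer root y with |y| ≤ 4.
  x = -1: f_y(-1, y) = 6*y**2 - 22*y + 21; no integer root y with |y| ≤ 4.
  x = 0: f_y(0, y) = 6*y**2 - 22*y + 20; vanishes at y ∈ {2}. (0, 2): f_x = 0, f = 0 — SINGULAR.
  x = 1: f_y(1, y) = 6*y**2 - 22*y + 21; no integer root y with |y| ≤ 4.
  x = 2: f_y(2, y) = 6*y**2 - 22*y + 24; no integer root y with |y| ≤ 4.
  x = 3: f_y(3, y) = 6*y**2 - 22*y + 29; no integer root y with |y| ≤ 4.
  x = 4: f_y(4, y) = 6*y**2 - 22*y + 36; no integer root y with |y| ≤ 4.
Only singular point on the grid: (0, 2).
Classify: substitute x = 0 + u, y = 2 + v and expand: f = u**2*v - u**2 + 2*v**3 + v**2.
No constant or linear terms (consistent with a singular point). Quadratic part: -u**2 + v**2. Cubic part: u**2*v + 2*v**3.
The quadratic part v**2 - u**2 = (v − u)(v + u) splits into two distinct linear factors, so there are two distinct tangent lines y − 2 = ±(x − 0) — this is a node (ordinary double point).
Classification: node.


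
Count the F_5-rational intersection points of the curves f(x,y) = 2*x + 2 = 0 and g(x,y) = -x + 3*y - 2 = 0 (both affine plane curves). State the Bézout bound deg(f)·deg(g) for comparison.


Common zeros: {(4, 2)}; count = 1; Bézout bound = 1.

deg(f) = 1, deg(g) = 1, so Bézout bound = 1.
Scan x ∈ F_5. For each x, list the y ∈ F_5 with f(x, y) ≡ 0 and those with g(x, y) ≡ 0 (mod 5); the common zeros in that column are the intersection.
  x = 0: f ≡ 0 at y ∈ ∅; g ≡ 0 at y ∈ {4}; common: ∅.
  x = 1: f ≡ 0 at y ∈ ∅; g ≡ 0 at y ∈ {1}; common: ∅.
  x = 2: f ≡ 0 at y ∈ ∅; g ≡ 0 at y ∈ {3}; common: ∅.
  x = 3: f ≡ 0 at y ∈ ∅; g ≡ 0 at y ∈ {0}; common: ∅.
  x = 4: f ≡ 0 at y ∈ {0, 1, 2, 3, 4}; g ≡ 0 at y ∈ {2}; common: {2}.
Collecting: common zeros = {(4, 2)}, so the count is 1.
Comparison with the Bézout bound: 1 ≤ 1 = deg(f)·deg(g), as expected for curves with no common component (the bound is attained).


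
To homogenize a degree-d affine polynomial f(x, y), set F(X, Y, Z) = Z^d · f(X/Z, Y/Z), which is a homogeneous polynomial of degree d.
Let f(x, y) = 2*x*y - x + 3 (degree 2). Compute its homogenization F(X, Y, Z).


F(X, Y, Z) = 2*X*Y - X*Z + 3*Z**2

deg(f) = 2.
Substitute x = X/Z, y = Y/Z into f, then multiply by Z^2.
  monomial 2·x^1·y^1 ↦ 2·X^1·Y^1·Z^0.
  monomial -1·x^1·y^0 ↦ -1·X^1·Y^0·Z^1.
  monomial 3·x^0·y^0 ↦ 3·X^0·Y^0·Z^2.
Collecting: F(X, Y, Z) = 2*X*Y - X*Z + 3*Z**2.


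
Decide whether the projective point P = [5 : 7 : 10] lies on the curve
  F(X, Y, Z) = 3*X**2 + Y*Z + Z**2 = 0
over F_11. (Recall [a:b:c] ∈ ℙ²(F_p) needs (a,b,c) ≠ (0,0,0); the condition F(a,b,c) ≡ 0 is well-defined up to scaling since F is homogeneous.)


F(5,7,10) ≡ 3 (mod 11); P is NOT on the curve.

Evaluate F(5, 7, 10) term-by-term (mod 11).
  3*X**2 ↦ 3·25·1·1 = 75
  Y*Z ↦ 1·1·7·10 = 70
  Z**2 ↦ 1·1·1·100 = 100
Sum: F(5, 7, 10) = (75) + (70) + (100) = 245.
Reducing mod 11: 245 ≡ 3 (mod 11).
Since F(a, b, c) ≡ 3 ≠ 0 (mod 11), P does NOT lie on the curve.


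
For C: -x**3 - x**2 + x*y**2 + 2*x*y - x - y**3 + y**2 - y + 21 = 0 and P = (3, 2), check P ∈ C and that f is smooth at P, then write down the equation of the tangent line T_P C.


Tangent line at P: -26*x + 9*y + 60 = 0.

Step 1: f(3, 2) = 0, so P lies on C.
Step 2: partial derivatives
  f_x(x, y) = -3*x**2 - 2*x + y**2 + 2*y - 1, f_y(x, y) = 2*x*y + 2*x - 3*y**2 + 2*y - 1.
  f_x(P) = -26, f_y(P) = 9 (gradient nonzero, so P is smooth).
Step 3: tangent line at P: -26·(x − 3) + 9·(y − 2) = 0.
Expanding: -26*x + 9*y + 60 = 0.


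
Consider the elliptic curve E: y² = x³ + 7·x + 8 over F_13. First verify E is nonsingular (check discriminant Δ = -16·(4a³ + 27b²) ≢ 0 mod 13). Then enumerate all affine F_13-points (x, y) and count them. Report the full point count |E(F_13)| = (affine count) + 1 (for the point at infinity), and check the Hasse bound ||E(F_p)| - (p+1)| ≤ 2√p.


Affine points = {(1, 4), (1, 9), (2, 2), (2, 11), (3, 2), (3, 11), (4, 3), (4, 10), (5, 5), (5, 8), (7, 6), (7, 7), (8, 2), (8, 11), (10, 5), (10, 8), (11, 5), (11, 8), (12, 0)}; affine count = 19; |E(F_13)| = 20.

Discriminant check: Δ ∝ 4a³ + 27b² = 4·7³ + 27·8² = 4·343 + 27·64 ≡ 6 (mod 13). Nonzero ⇒ E is nonsingular.
For each x ∈ F_13, compute rhs = x³ + 7·x + 8 mod 13, then count y ∈ F_13 with y² ≡ rhs.
  x = 0: rhs = 8, matching y values: none (0 points).
  x = 1: rhs = 3, matching y values: 4, 9 (2 points).
  x = 2: rhs = 4, matching y values: 2, 11 (2 points).
  x = 3: rhs = 4, matching y values: 2, 11 (2 points).
  x = 4: rhs = 9, matching y values: 3, 10 (2 points).
  x = 5: rhs = 12, matching y values: 5, 8 (2 points).
  x = 6: rhs = 6, matching y values: none (0 points).
  x = 7: rhs = 10, matching y values: 6, 7 (2 points).
  x = 8: rhs = 4, matching y values: 2, 11 (2 points).
  x = 9: rhs = 7, matching y values: none (0 points).
  x = 10: rhs = 12, matching y values: 5, 8 (2 points).
  x = 11: rhs = 12, matching y values: 5, 8 (2 points).
  x = 12: rhs = 0, matching y values: 0 (1 points).
Total affine count: 19.
Full point count |E(F_13)| = 19 + 1 = 20.
Hasse bound: |20 − (13+1)| = |6| = 6 ≤ 2√13 ≈ 7.2111 ✓.


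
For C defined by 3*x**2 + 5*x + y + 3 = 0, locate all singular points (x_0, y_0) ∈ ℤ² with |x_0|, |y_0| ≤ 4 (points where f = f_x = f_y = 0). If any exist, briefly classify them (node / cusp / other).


No singular points in the scanned grid; C is smooth there.

Compute partial derivatives:
  f_x = 6*x + 5.
  f_y = 1.
f_y = 1 is a nonzero constant, so f_y never vanishes: no point (x, y) can satisfy f = f_x = f_y = 0. In particular no (x, y) ∈ {−4, ..., 4}² is singular; the curve is smooth.


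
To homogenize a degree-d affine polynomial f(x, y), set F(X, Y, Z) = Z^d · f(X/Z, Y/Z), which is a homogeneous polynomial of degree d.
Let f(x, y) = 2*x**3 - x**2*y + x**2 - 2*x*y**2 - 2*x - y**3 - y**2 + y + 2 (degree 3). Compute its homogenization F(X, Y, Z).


F(X, Y, Z) = 2*X**3 - X**2*Y + X**2*Z - 2*X*Y**2 - 2*X*Z**2 - Y**3 - Y**2*Z + Y*Z**2 + 2*Z**3

deg(f) = 3.
Substitute x = X/Z, y = Y/Z into f, then multiply by Z^3.
  monomial 2·x^3·y^0 ↦ 2·X^3·Y^0·Z^0.
  monomial -1·x^2·y^1 ↦ -1·X^2·Y^1·Z^0.
  monomial 1·x^2·y^0 ↦ 1·X^2·Y^0·Z^1.
  monomial -2·x^1·y^2 ↦ -2·X^1·Y^2·Z^0.
  monomial -2·x^1·y^0 ↦ -2·X^1·Y^0·Z^2.
  monomial -1·x^0·y^3 ↦ -1·X^0·Y^3·Z^0.
  monomial -1·x^0·y^2 ↦ -1·X^0·Y^2·Z^1.
  monomial 1·x^0·y^1 ↦ 1·X^0·Y^1·Z^2.
  monomial 2·x^0·y^0 ↦ 2·X^0·Y^0·Z^3.
Collecting: F(X, Y, Z) = 2*X**3 - X**2*Y + X**2*Z - 2*X*Y**2 - 2*X*Z**2 - Y**3 - Y**2*Z + Y*Z**2 + 2*Z**3.


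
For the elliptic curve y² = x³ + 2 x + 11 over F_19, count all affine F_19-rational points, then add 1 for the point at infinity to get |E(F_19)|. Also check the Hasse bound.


Affine points = {(0, 7), (0, 12), (2, 2), (2, 17), (3, 5), (3, 14), (4, 8), (4, 11), (6, 7), (6, 12), (7, 8), (7, 11), (8, 8), (8, 11), (9, 6), (9, 13), (10, 9), (10, 10), (13, 7), (13, 12), (14, 3), (14, 16), (16, 4), (16, 15)}; affine count = 24; |E(F_19)| = 25.

Discriminant check: Δ ∝ 4a³ + 27b² = 4·2³ + 27·11² = 4·8 + 27·121 ≡ 12 (mod 19). Nonzero ⇒ E is nonsingular.
For each x ∈ F_19, compute rhs = x³ + 2·x + 11 mod 19, then count y ∈ F_19 with y² ≡ rhs.
  x = 0: rhs = 11, matching y values: 7, 12 (2 points).
  x = 1: rhs = 14, matching y values: none (0 points).
  x = 2: rhs = 4, matching y values: 2, 17 (2 points).
  x = 3: rhs = 6, matching y values: 5, 14 (2 points).
  x = 4: rhs = 7, matching y values: 8, 11 (2 points).
  x = 5: rhs = 13, matching y values: none (0 points).
  x = 6: rhs = 11, matching y values: 7, 12 (2 points).
  x = 7: rhs = 7, matching y values: 8, 11 (2 points).
  x = 8: rhs = 7, matching y values: 8, 11 (2 points).
  x = 9: rhs = 17, matching y values: 6, 13 (2 points).
  x = 10: rhs = 5, matching y values: 9, 10 (2 points).
  x = 11: rhs = 15, matching y values: none (0 points).
  x = 12: rhs = 15, matching y values: none (0 points).
  x = 13: rhs = 11, matching y values: 7, 12 (2 points).
  x = 14: rhs = 9, matching y values: 3, 16 (2 points).
  x = 15: rhs = 15, matching y values: none (0 points).
  x = 16: rhs = 16, matching y values: 4, 15 (2 points).
  x = 17: rhs = 18, matching y values: none (0 points).
  x = 18: rhs = 8, matching y values: none (0 points).
Total affine count: 24.
Full point count |E(F_19)| = 24 + 1 = 25.
Hasse bound: |25 − (19+1)| = |5| = 5 ≤ 2√19 ≈ 8.7178 ✓.


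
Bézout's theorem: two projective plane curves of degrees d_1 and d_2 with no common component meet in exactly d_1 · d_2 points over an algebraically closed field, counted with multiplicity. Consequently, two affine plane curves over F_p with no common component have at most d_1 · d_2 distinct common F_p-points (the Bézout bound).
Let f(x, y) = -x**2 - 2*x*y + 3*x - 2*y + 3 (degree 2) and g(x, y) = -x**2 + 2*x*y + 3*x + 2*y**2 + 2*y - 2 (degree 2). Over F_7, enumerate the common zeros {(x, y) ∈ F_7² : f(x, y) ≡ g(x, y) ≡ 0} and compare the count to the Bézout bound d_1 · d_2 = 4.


Common zeros: ∅; count = 0; Bézout bound = 4.

deg(f) = 2, deg(g) = 2, so Bézout bound = 4.
Scan x ∈ F_7. For each x, list the y ∈ F_7 with f(x, y) ≡ 0 and those with g(x, y) ≡ 0 (mod 7); the common zeros in that column are the intersection.
  x = 0: f ≡ 0 at y ∈ {5}; g ≡ 0 at y ∈ ∅; common: ∅.
  x = 1: f ≡ 0 at y ∈ {3}; g ≡ 0 at y ∈ {0, 5}; common: ∅.
  x = 2: f ≡ 0 at y ∈ {2}; g ≡ 0 at y ∈ {0, 4}; common: ∅.
  x = 3: f ≡ 0 at y ∈ {3}; g ≡ 0 at y ∈ ∅; common: ∅.
  x = 4: f ≡ 0 at y ∈ {2}; g ≡ 0 at y ∈ {3, 6}; common: ∅.
  x = 5: f ≡ 0 at y ∈ {0}; g ≡ 0 at y ∈ {3, 5}; common: ∅.
  x = 6: f ≡ 0 at y ∈ ∅; g ≡ 0 at y ∈ ∅; common: ∅.
Collecting: common zeros = ∅, so the count is 0.
Comparison with the Bézout bound: 0 ≤ 4 = deg(f)·deg(g), as expected for curves with no common component (the affine F_7-count falls short of the bound because intersections may lie at infinity, over extension fields, or carry multiplicity).


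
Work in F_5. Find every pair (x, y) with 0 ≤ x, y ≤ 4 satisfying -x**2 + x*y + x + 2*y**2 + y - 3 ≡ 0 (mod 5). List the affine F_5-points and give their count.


Affine F_5-points: {(0, 1), (2, 0), (2, 1), (4, 0)}; count = 4.

For each of the 25 pairs (x, y) ∈ F_5², evaluate f(x, y) mod 5. Record the zeros.
  x = 0: [0↦2, 1↦0, 2↦2, 3↦3, 4↦3]  zeros at y ∈ {1}
  x = 1: [0↦2, 1↦1, 2↦4, 3↦1, 4↦2]  zeros at y ∈ ∅
  x = 2: [0↦0, 1↦0, 2↦4, 3↦2, 4↦4]  zeros at y ∈ {0, 1}
  x = 3: [0↦1, 1↦2, 2↦2, 3↦1, 4↦4]  zeros at y ∈ ∅
  x = 4: [0↦0, 1↦2, 2↦3, 3↦3, 4↦2]  zeros at y ∈ {0}
Collecting zeros: affine points = {(0, 1), (2, 0), (2, 1), (4, 0)}.
Total count |C(F_5)_aff| = 4.


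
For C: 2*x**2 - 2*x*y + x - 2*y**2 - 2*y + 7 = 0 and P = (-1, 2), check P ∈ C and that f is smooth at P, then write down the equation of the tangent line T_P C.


Tangent line at P: -7*x - 8*y + 9 = 0.

Step 1: f(-1, 2) = 0, so P lies on C.
Step 2: partial derivatives
  f_x(x, y) = 4*x - 2*y + 1, f_y(x, y) = -2*x - 4*y - 2.
  f_x(P) = -7, f_y(P) = -8 (gradient nonzero, so P is smooth).
Step 3: tangent line at P: -7·(x − -1) + -8·(y − 2) = 0.
Expanding: -7*x - 8*y + 9 = 0.


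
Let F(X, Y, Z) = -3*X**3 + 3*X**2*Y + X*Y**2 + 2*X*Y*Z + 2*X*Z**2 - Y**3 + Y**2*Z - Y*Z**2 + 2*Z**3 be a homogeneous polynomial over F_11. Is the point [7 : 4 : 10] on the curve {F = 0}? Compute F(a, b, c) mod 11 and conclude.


F(7,4,10) ≡ 5 (mod 11); P is NOT on the curve.

Evaluate F(7, 4, 10) term-by-term (mod 11).
  -3*X**3 ↦ -3·343·1·1 = -1029
  3*X**2*Y ↦ 3·49·4·1 = 588
  X*Y**2 ↦ 1·7·16·1 = 112
  2*X*Y*Z ↦ 2·7·4·10 = 560
  2*X*Z**2 ↦ 2·7·1·100 = 1400
  -Y**3 ↦ -1·1·64·1 = -64
  Y**2*Z ↦ 1·1·16·10 = 160
  -Y*Z**2 ↦ -1·1·4·100 = -400
  2*Z**3 ↦ 2·1·1·1000 = 2000
Sum: F(7, 4, 10) = (-1029) + (588) + (112) + (560) + (1400) + (-64) + (160) + (-400) + (2000) = 3327.
Reducing mod 11: 3327 ≡ 5 (mod 11).
Since F(a, b, c) ≡ 5 ≠ 0 (mod 11), P does NOT lie on the curve.


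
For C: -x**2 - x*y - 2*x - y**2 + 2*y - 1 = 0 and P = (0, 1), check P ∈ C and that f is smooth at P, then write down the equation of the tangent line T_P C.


Tangent line at P: -3*x = 0.

Step 1: f(0, 1) = 0, so P lies on C.
Step 2: partial derivatives
  f_x(x, y) = -2*x - y - 2, f_y(x, y) = -x - 2*y + 2.
  f_x(P) = -3, f_y(P) = 0 (gradient nonzero, so P is smooth).
Step 3: tangent line at P: -3·(x − 0) + 0·(y − 1) = 0.
Expanding: -3*x = 0.


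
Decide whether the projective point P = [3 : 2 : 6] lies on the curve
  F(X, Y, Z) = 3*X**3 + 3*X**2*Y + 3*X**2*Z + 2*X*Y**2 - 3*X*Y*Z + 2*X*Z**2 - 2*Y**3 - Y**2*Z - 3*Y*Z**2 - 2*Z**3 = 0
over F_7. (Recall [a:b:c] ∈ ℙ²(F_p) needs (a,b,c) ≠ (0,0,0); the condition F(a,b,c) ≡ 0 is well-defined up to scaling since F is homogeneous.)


F(3,2,6) ≡ 0 (mod 7); P is on the curve.

Evaluate F(3, 2, 6) term-by-term (mod 7).
  3*X**3 ↦ 3·27·1·1 = 81
  3*X**2*Y ↦ 3·9·2·1 = 54
  3*X**2*Z ↦ 3·9·1·6 = 162
  2*X*Y**2 ↦ 2·3·4·1 = 24
  -3*X*Y*Z ↦ -3·3·2·6 = -108
  2*X*Z**2 ↦ 2·3·1·36 = 216
  -2*Y**3 ↦ -2·1·8·1 = -16
  -Y**2*Z ↦ -1·1·4·6 = -24
  -3*Y*Z**2 ↦ -3·1·2·36 = -216
  -2*Z**3 ↦ -2·1·1·216 = -432
Sum: F(3, 2, 6) = (81) + (54) + (162) + (24) + (-108) + (216) + (-16) + (-24) + (-216) + (-432) = -259.
Reducing mod 7: -259 ≡ 0 (mod 7).
Since F(a, b, c) ≡ 0 (mod 7), P lies on the curve.


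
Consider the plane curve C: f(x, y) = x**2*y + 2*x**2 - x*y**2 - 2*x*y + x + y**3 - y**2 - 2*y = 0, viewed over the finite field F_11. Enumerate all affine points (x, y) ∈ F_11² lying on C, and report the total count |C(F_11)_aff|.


Affine F_11-points: {(0, 0), (0, 2), (0, 10), (1, 8), (3, 6), (4, 4), (4, 5), (4, 7), (5, 0), (7, 6), (8, 3), (8, 8), (8, 9), (9, 4), (9, 7), (9, 10), (10, 2)}; count = 17.

For each of the 121 pairs (x, y) ∈ F_11², evaluate f(x, y) mod 11. Record the zeros.
  x = 0: [0↦0, 1↦9, 2↦0, 3↦1, 4↦7, 5↦2, 6↦3, 7↦5, 8↦3, 9↦3, 10↦0]  zeros at y ∈ {0, 2, 10}
  x = 1: [0↦3, 1↦10, 2↦8, 3↦3, 4↦1, 5↦8, 6↦8, 7↦7, 8↦0, 9↦4, 10↦3]  zeros at y ∈ {8}
  x = 2: [0↦10, 1↦6, 2↦2, 3↦4, 4↦7, 5↦6, 6↦7, 7↦5, 8↦6, 9↦5, 10↦8]  zeros at y ∈ ∅
  x = 3: [0↦10, 1↦8, 2↦4, 3↦4, 4↦3, 5↦7, 6↦0, 7↦10, 8↦10, 9↦6, 10↦4]  zeros at y ∈ {6}
  x = 4: [0↦3, 1↦5, 2↦3, 3↦3, 4↦0, 5↦0, 6↦9, 7↦0, 8↦1, 9↦7, 10↦2]  zeros at y ∈ {4, 5, 7}
  x = 5: [0↦0, 1↦8, 2↦10, 3↦1, 4↦9, 5↦7, 6↦1, 7↦8, 8↦1, 9↦8, 10↦2]  zeros at y ∈ {0}
  x = 6: [0↦1, 1↦6, 2↦3, 3↦9, 4↦8, 5↦6, 6↦9, 7↦1, 8↦10, 9↦9, 10↦4]  zeros at y ∈ ∅
  x = 7: [0↦6, 1↦10, 2↦4, 3↦5, 4↦8, 5↦8, 6↦0, 7↦1, 8↦6, 9↦10, 10↦8]  zeros at y ∈ {6}
  x = 8: [0↦4, 1↦9, 2↦2, 3↦0, 4↦9, 5↦2, 6↦7, 7↦8, 8↦0, 9↦0, 10↦3]  zeros at y ∈ {3, 8, 9}
  x = 9: [0↦6, 1↦3, 2↦8, 3↦5, 4↦0, 5↦10, 6↦8, 7↦0, 8↦3, 9↦1, 10↦0]  zeros at y ∈ {4, 7, 10}
  x = 10: [0↦1, 1↦3, 2↦0, 3↦9, 4↦3, 5↦10, 6↦3, 7↦10, 8↦4, 9↦2, 10↦10]  zeros at y ∈ {2}
Collecting zeros: affine points = {(0, 0), (0, 2), (0, 10), (1, 8), (3, 6), (4, 4), (4, 5), (4, 7), (5, 0), (7, 6), (8, 3), (8, 8), (8, 9), (9, 4), (9, 7), (9, 10), (10, 2)}.
Total count |C(F_11)_aff| = 17.


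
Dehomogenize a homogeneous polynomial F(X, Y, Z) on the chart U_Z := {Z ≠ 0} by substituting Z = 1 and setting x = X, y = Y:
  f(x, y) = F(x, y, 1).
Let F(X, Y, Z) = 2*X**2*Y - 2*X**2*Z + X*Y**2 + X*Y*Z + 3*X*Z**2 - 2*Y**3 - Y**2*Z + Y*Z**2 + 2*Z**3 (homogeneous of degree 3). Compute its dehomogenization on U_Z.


f(x, y) = 2*x**2*y - 2*x**2 + x*y**2 + x*y + 3*x - 2*y**3 - y**2 + y + 2

On U_Z we set Z = 1. Each monomial c·X^i·Y^j·Z^k in F becomes c·x^i·y^j·1^k = c·x^i·y^j.
Substituting Z = 1: F(X, Y, 1) = 2*x**2*y - 2*x**2 + x*y**2 + x*y + 3*x - 2*y**3 - y**2 + y + 2.
Note: deg(f) ≤ deg(F) = 3; strict inequality happens when F is divisible by Z (lost terms).


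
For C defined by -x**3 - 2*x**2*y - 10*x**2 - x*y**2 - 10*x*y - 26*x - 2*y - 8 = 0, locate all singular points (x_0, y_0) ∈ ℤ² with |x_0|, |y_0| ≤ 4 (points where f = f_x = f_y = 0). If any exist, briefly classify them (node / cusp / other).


Singular points: {(-1, -3)}; classification: node.

Compute partial derivatives:
  f_x = -3*x**2 - 4*x*y - 20*x - y**2 - 10*y - 26.
  f_y = -2*x**2 - 2*x*y - 10*x - 2.
Scan x_0 ∈ {−4, ..., 4}. For each x_0, f_y(x_0, y) is a polynomial in y; find its integer roots y ∈ {−4, ..., 4}, then test f_x and f at those candidates.
  x = -4: f_y(-4, y) = 8*y + 6; no integer root y with |y| ≤ 4.
  x = -3: f_y(-3, y) = 6*y + 10; no integer root y with |y| ≤ 4.
  x = -2: f_y(-2, y) = 4*y + 10; no integer root y with |y| ≤ 4.
  x = -1: f_y(-1, y) = 2*y + 6; vanishes at y ∈ {-3}. (-1, -3): f_x = 0, f = 0 — SINGULAR.
  x = 0: f_y(0, y) = -2; no integer root y with |y| ≤ 4.
  x = 1: f_y(1, y) = -2*y - 14; no integer root y with |y| ≤ 4.
  x = 2: f_y(2, y) = -4*y - 30; no integer root y with |y| ≤ 4.
  x = 3: f_y(3, y) = -6*y - 50; no integer root y with |y| ≤ 4.
  x = 4: f_y(4, y) = -8*y - 74; no integer root y with |y| ≤ 4.
Only singular point on the grid: (-1, -3).
Classify: substitute x = -1 + u, y = -3 + v and expand: f = -u**3 - 2*u**2*v - u**2 - u*v**2 + v**2.
No constant or linear terms (consistent with a singular point). Quadratic part: -u**2 + v**2. Cubic part: -u**3 - 2*u**2*v - u*v**2.
The quadratic part v**2 - u**2 = (v − u)(v + u) splits into two distinct linear factors, so there are two distinct tangent lines y − -3 = ±(x − -1) — this is a node (ordinary double point).
Classification: node.


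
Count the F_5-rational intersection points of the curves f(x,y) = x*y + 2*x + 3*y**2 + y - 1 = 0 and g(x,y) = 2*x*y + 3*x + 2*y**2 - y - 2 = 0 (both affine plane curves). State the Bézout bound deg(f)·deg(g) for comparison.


Common zeros: {(3, 2), (4, 4)}; count = 2; Bézout bound = 4.

deg(f) = 2, deg(g) = 2, so Bézout bound = 4.
Scan x ∈ F_5. For each x, list the y ∈ F_5 with f(x, y) ≡ 0 and those with g(x, y) ≡ 0 (mod 5); the common zeros in that column are the intersection.
  x = 0: f ≡ 0 at y ∈ ∅; g ≡ 0 at y ∈ ∅; common: ∅.
  x = 1: f ≡ 0 at y ∈ ∅; g ≡ 0 at y ∈ ∅; common: ∅.
  x = 2: f ≡ 0 at y ∈ ∅; g ≡ 0 at y ∈ ∅; common: ∅.
  x = 3: f ≡ 0 at y ∈ {0, 2}; g ≡ 0 at y ∈ {2, 3}; common: {2}.
  x = 4: f ≡ 0 at y ∈ {1, 4}; g ≡ 0 at y ∈ {0, 4}; common: {4}.
Collecting: common zeros = {(3, 2), (4, 4)}, so the count is 2.
Comparison with the Bézout bound: 2 ≤ 4 = deg(f)·deg(g), as expected for curves with no common component (the affine F_5-count falls short of the bound because intersections may lie at infinity, over extension fields, or carry multiplicity).


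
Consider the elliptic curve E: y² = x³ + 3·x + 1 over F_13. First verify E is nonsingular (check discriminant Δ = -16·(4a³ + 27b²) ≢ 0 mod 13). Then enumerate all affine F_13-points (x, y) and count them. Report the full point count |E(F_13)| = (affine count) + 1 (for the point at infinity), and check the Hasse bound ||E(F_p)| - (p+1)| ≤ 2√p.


Affine points = {(0, 1), (0, 12), (4, 5), (4, 8), (6, 1), (6, 12), (7, 1), (7, 12), (8, 2), (8, 11), (9, 4), (9, 9), (10, 2), (10, 11), (11, 0), (12, 6), (12, 7)}; affine count = 17; |E(F_13)| = 18.

Discriminant check: Δ ∝ 4a³ + 27b² = 4·3³ + 27·1² = 4·27 + 27·1 ≡ 5 (mod 13). Nonzero ⇒ E is nonsingular.
For each x ∈ F_13, compute rhs = x³ + 3·x + 1 mod 13, then count y ∈ F_13 with y² ≡ rhs.
  x = 0: rhs = 1, matching y values: 1, 12 (2 points).
  x = 1: rhs = 5, matching y values: none (0 points).
  x = 2: rhs = 2, matching y values: none (0 points).
  x = 3: rhs = 11, matching y values: none (0 points).
  x = 4: rhs = 12, matching y values: 5, 8 (2 points).
  x = 5: rhs = 11, matching y values: none (0 points).
  x = 6: rhs = 1, matching y values: 1, 12 (2 points).
  x = 7: rhs = 1, matching y values: 1, 12 (2 points).
  x = 8: rhs = 4, matching y values: 2, 11 (2 points).
  x = 9: rhs = 3, matching y values: 4, 9 (2 points).
  x = 10: rhs = 4, matching y values: 2, 11 (2 points).
  x = 11: rhs = 0, matching y values: 0 (1 points).
  x = 12: rhs = 10, matching y values: 6, 7 (2 points).
Total affine count: 17.
Full point count |E(F_13)| = 17 + 1 = 18.
Hasse bound: |18 − (13+1)| = |4| = 4 ≤ 2√13 ≈ 7.2111 ✓.


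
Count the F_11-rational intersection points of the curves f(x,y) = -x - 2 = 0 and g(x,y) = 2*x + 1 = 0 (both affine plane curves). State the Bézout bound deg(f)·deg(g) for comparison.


Common zeros: ∅; count = 0; Bézout bound = 1.

deg(f) = 1, deg(g) = 1, so Bézout bound = 1.
Scan x ∈ F_11. For each x, list the y ∈ F_11 with f(x, y) ≡ 0 and those with g(x, y) ≡ 0 (mod 11); the common zeros in that column are the intersection.
  x = 0: f ≡ 0 at y ∈ ∅; g ≡ 0 at y ∈ ∅; common: ∅.
  x = 1: f ≡ 0 at y ∈ ∅; g ≡ 0 at y ∈ ∅; common: ∅.
  x = 2: f ≡ 0 at y ∈ ∅; g ≡ 0 at y ∈ ∅; common: ∅.
  x = 3: f ≡ 0 at y ∈ ∅; g ≡ 0 at y ∈ ∅; common: ∅.
  x = 4: f ≡ 0 at y ∈ ∅; g ≡ 0 at y ∈ ∅; common: ∅.
  x = 5: f ≡ 0 at y ∈ ∅; g ≡ 0 at y ∈ {0, 1, 2, 3, 4, 5, 6, 7, 8, 9, 10}; common: ∅.
  x = 6: f ≡ 0 at y ∈ ∅; g ≡ 0 at y ∈ ∅; common: ∅.
  x = 7: f ≡ 0 at y ∈ ∅; g ≡ 0 at y ∈ ∅; common: ∅.
  x = 8: f ≡ 0 at y ∈ ∅; g ≡ 0 at y ∈ ∅; common: ∅.
  x = 9: f ≡ 0 at y ∈ {0, 1, 2, 3, 4, 5, 6, 7, 8, 9, 10}; g ≡ 0 at y ∈ ∅; common: ∅.
  x = 10: f ≡ 0 at y ∈ ∅; g ≡ 0 at y ∈ ∅; common: ∅.
Collecting: common zeros = ∅, so the count is 0.
Comparison with the Bézout bound: 0 ≤ 1 = deg(f)·deg(g), as expected for curves with no common component (the affine F_11-count falls short of the bound because intersections may lie at infinity, over extension fields, or carry multiplicity).


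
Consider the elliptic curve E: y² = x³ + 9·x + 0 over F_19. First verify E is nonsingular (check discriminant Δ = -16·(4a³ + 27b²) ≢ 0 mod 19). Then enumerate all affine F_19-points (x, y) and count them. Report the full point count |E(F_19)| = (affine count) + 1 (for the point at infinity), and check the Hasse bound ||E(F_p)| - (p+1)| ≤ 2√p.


Affine points = {(0, 0), (2, 8), (2, 11), (3, 4), (3, 15), (4, 9), (4, 10), (6, 2), (6, 17), (7, 8), (7, 11), (10, 8), (10, 11), (11, 9), (11, 10), (14, 1), (14, 18), (18, 3), (18, 16)}; affine count = 19; |E(F_19)| = 20.

Discriminant check: Δ ∝ 4a³ + 27b² = 4·9³ + 27·0² = 4·729 + 27·0 ≡ 9 (mod 19). Nonzero ⇒ E is nonsingular.
For each x ∈ F_19, compute rhs = x³ + 9·x + 0 mod 19, then count y ∈ F_19 with y² ≡ rhs.
  x = 0: rhs = 0, matching y values: 0 (1 points).
  x = 1: rhs = 10, matching y values: none (0 points).
  x = 2: rhs = 7, matching y values: 8, 11 (2 points).
  x = 3: rhs = 16, matching y values: 4, 15 (2 points).
  x = 4: rhs = 5, matching y values: 9, 10 (2 points).
  x = 5: rhs = 18, matching y values: none (0 points).
  x = 6: rhs = 4, matching y values: 2, 17 (2 points).
  x = 7: rhs = 7, matching y values: 8, 11 (2 points).
  x = 8: rhs = 14, matching y values: none (0 points).
  x = 9: rhs = 12, matching y values: none (0 points).
  x = 10: rhs = 7, matching y values: 8, 11 (2 points).
  x = 11: rhs = 5, matching y values: 9, 10 (2 points).
  x = 12: rhs = 12, matching y values: none (0 points).
  x = 13: rhs = 15, matching y values: none (0 points).
  x = 14: rhs = 1, matching y values: 1, 18 (2 points).
  x = 15: rhs = 14, matching y values: none (0 points).
  x = 16: rhs = 3, matching y values: none (0 points).
  x = 17: rhs = 12, matching y values: none (0 points).
  x = 18: rhs = 9, matching y values: 3, 16 (2 points).
Total affine count: 19.
Full point count |E(F_19)| = 19 + 1 = 20.
Hasse bound: |20 − (19+1)| = |0| = 0 ≤ 2√19 ≈ 8.7178 ✓.


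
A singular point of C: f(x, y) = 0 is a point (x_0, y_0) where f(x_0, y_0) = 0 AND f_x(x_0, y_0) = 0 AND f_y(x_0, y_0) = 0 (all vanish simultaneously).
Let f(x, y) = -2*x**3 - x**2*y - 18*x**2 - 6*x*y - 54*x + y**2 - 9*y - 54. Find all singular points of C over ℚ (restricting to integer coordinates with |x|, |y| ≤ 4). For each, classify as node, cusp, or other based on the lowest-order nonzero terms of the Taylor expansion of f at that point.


Singular points: {(-3, 0)}; classification: cusp.

Compute partial derivatives:
  f_x = -6*x**2 - 2*x*y - 36*x - 6*y - 54.
  f_y = -x**2 - 6*x + 2*y - 9.
Scan x_0 ∈ {−4, ..., 4}. For each x_0, f_y(x_0, y) is a polynomial in y; find its integer roots y ∈ {−4, ..., 4}, then test f_x and f at those candidates.
  x = -4: f_y(-4, y) = 2*y - 1; no integer root y with |y| ≤ 4.
  x = -3: f_y(-3, y) = 2*y; vanishes at y ∈ {0}. (-3, 0): f_x = 0, f = 0 — SINGULAR.
  x = -2: f_y(-2, y) = 2*y - 1; no integer root y with |y| ≤ 4.
  x = -1: f_y(-1, y) = 2*y - 4; vanishes at y ∈ {2}. (-1, 2): f_x = -32 ≠ 0.
  x = 0: f_y(0, y) = 2*y - 9; no integer root y with |y| ≤ 4.
  x = 1: f_y(1, y) = 2*y - 16; no integer root y with |y| ≤ 4.
  x = 2: f_y(2, y) = 2*y - 25; no integer root y with |y| ≤ 4.
  x = 3: f_y(3, y) = 2*y - 36; no integer root y with |y| ≤ 4.
  x = 4: f_y(4, y) = 2*y - 49; no integer root y with |y| ≤ 4.
Only singular point on the grid: (-3, 0).
Classify: substitute x = -3 + u, y = 0 + v and expand: f = -2*u**3 - u**2*v + v**2.
No constant or linear terms (consistent with a singular point). Quadratic part: v**2. Cubic part: -2*u**3 - u**2*v.
The quadratic part v**2 is a perfect square, so there is a single (double) tangent line v = 0, i.e. y = 0. Restricting the cubic part to that line (v = 0) leaves -2*u**3 ≠ 0, so f is not divisible by v and the branch is v² ≈ 2*u**3 to lowest order — this is a cusp.
Classification: cusp.


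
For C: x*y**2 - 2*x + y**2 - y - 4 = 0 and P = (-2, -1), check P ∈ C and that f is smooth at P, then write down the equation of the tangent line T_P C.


Tangent line at P: -x + y - 1 = 0.

Step 1: f(-2, -1) = 0, so P lies on C.
Step 2: partial derivatives
  f_x(x, y) = y**2 - 2, f_y(x, y) = 2*x*y + 2*y - 1.
  f_x(P) = -1, f_y(P) = 1 (gradient nonzero, so P is smooth).
Step 3: tangent line at P: -1·(x − -2) + 1·(y − -1) = 0.
Expanding: -x + y - 1 = 0.


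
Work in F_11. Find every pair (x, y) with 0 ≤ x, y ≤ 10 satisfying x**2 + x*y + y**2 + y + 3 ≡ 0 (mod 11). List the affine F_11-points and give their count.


Affine F_11-points: {(0, 5), (2, 1), (2, 7), (3, 3), (3, 4), (4, 2), (4, 4), (5, 2), (5, 3), (6, 5), (6, 10), (8, 1)}; count = 12.

For each of the 121 pairs (x, y) ∈ F_11², evaluate f(x, y) mod 11. Record the zeros.
  x = 0: [0↦3, 1↦5, 2↦9, 3↦4, 4↦1, 5↦0, 6↦1, 7↦4, 8↦9, 9↦5, 10↦3]  zeros at y ∈ {5}
  x = 1: [0↦4, 1↦7, 2↦1, 3↦8, 4↦6, 5↦6, 6↦8, 7↦1, 8↦7, 9↦4, 10↦3]  zeros at y ∈ ∅
  x = 2: [0↦7, 1↦0, 2↦6, 3↦3, 4↦2, 5↦3, 6↦6, 7↦0, 8↦7, 9↦5, 10↦5]  zeros at y ∈ {1, 7}
  x = 3: [0↦1, 1↦6, 2↦2, 3↦0, 4↦0, 5↦2, 6↦6, 7↦1, 8↦9, 9↦8, 10↦9]  zeros at y ∈ {3, 4}
  x = 4: [0↦8, 1↦3, 2↦0, 3↦10, 4↦0, 5↦3, 6↦8, 7↦4, 8↦2, 9↦2, 10↦4]  zeros at y ∈ {2, 4}
  x = 5: [0↦6, 1↦2, 2↦0, 3↦0, 4↦2, 5↦6, 6↦1, 7↦9, 8↦8, 9↦9, 10↦1]  zeros at y ∈ {2, 3}
  x = 6: [0↦6, 1↦3, 2↦2, 3↦3, 4↦6, 5↦0, 6↦7, 7↦5, 8↦5, 9↦7, 10↦0]  zeros at y ∈ {5, 10}
  x = 7: [0↦8, 1↦6, 2↦6, 3↦8, 4↦1, 5↦7, 6↦4, 7↦3, 8↦4, 9↦7, 10↦1]  zeros at y ∈ ∅
  x = 8: [0↦1, 1↦0, 2↦1, 3↦4, 4↦9, 5↦5, 6↦3, 7↦3, 8↦5, 9↦9, 10↦4]  zeros at y ∈ {1}
  x = 9: [0↦7, 1↦7, 2↦9, 3↦2, 4↦8, 5↦5, 6↦4, 7↦5, 8↦8, 9↦2, 10↦9]  zeros at y ∈ ∅
  x = 10: [0↦4, 1↦5, 2↦8, 3↦2, 4↦9, 5↦7, 6↦7, 7↦9, 8↦2, 9↦8, 10↦5]  zeros at y ∈ ∅
Collecting zeros: affine points = {(0, 5), (2, 1), (2, 7), (3, 3), (3, 4), (4, 2), (4, 4), (5, 2), (5, 3), (6, 5), (6, 10), (8, 1)}.
Total count |C(F_11)_aff| = 12.


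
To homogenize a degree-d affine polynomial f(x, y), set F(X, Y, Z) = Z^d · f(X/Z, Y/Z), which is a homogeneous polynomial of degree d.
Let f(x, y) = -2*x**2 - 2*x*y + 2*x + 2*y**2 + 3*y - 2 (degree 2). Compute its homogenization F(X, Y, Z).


F(X, Y, Z) = -2*X**2 - 2*X*Y + 2*X*Z + 2*Y**2 + 3*Y*Z - 2*Z**2

deg(f) = 2.
Substitute x = X/Z, y = Y/Z into f, then multiply by Z^2.
  monomial -2·x^2·y^0 ↦ -2·X^2·Y^0·Z^0.
  monomial -2·x^1·y^1 ↦ -2·X^1·Y^1·Z^0.
  monomial 2·x^1·y^0 ↦ 2·X^1·Y^0·Z^1.
  monomial 2·x^0·y^2 ↦ 2·X^0·Y^2·Z^0.
  monomial 3·x^0·y^1 ↦ 3·X^0·Y^1·Z^1.
  monomial -2·x^0·y^0 ↦ -2·X^0·Y^0·Z^2.
Collecting: F(X, Y, Z) = -2*X**2 - 2*X*Y + 2*X*Z + 2*Y**2 + 3*Y*Z - 2*Z**2.


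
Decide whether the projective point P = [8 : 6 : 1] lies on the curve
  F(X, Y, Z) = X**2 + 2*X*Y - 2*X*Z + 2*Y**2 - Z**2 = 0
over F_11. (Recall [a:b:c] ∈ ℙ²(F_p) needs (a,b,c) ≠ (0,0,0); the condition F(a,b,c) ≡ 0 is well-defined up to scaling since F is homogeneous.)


F(8,6,1) ≡ 6 (mod 11); P is NOT on the curve.

Evaluate F(8, 6, 1) term-by-term (mod 11).
  X**2 ↦ 1·64·1·1 = 64
  2*X*Y ↦ 2·8·6·1 = 96
  -2*X*Z ↦ -2·8·1·1 = -16
  2*Y**2 ↦ 2·1·36·1 = 72
  -Z**2 ↦ -1·1·1·1 = -1
Sum: F(8, 6, 1) = (64) + (96) + (-16) + (72) + (-1) = 215.
Reducing mod 11: 215 ≡ 6 (mod 11).
Since F(a, b, c) ≡ 6 ≠ 0 (mod 11), P does NOT lie on the curve.


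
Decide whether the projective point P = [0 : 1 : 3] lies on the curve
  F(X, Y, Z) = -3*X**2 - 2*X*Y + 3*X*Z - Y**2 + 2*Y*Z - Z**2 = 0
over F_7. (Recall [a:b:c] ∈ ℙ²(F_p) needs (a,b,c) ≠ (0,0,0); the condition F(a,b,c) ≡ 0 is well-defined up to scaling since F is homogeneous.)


F(0,1,3) ≡ 3 (mod 7); P is NOT on the curve.

Evaluate F(0, 1, 3) term-by-term (mod 7).
  -3*X**2 ↦ -3·0·1·1 = 0
  -2*X*Y ↦ -2·0·1·1 = 0
  3*X*Z ↦ 3·0·1·3 = 0
  -Y**2 ↦ -1·1·1·1 = -1
  2*Y*Z ↦ 2·1·1·3 = 6
  -Z**2 ↦ -1·1·1·9 = -9
Sum: F(0, 1, 3) = (0) + (0) + (0) + (-1) + (6) + (-9) = -4.
Reducing mod 7: -4 ≡ 3 (mod 7).
Since F(a, b, c) ≡ 3 ≠ 0 (mod 7), P does NOT lie on the curve.


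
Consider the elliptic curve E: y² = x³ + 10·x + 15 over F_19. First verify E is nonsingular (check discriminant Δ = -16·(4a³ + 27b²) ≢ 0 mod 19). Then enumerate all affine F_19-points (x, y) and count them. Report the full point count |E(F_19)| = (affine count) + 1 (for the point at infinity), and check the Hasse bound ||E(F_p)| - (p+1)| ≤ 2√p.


Affine points = {(1, 8), (1, 11), (2, 9), (2, 10), (4, 9), (4, 10), (5, 0), (6, 5), (6, 14), (9, 6), (9, 13), (12, 1), (12, 18), (13, 9), (13, 10), (14, 7), (14, 12), (15, 5), (15, 14), (17, 5), (17, 14), (18, 2), (18, 17)}; affine count = 23; |E(F_19)| = 24.

Discriminant check: Δ ∝ 4a³ + 27b² = 4·10³ + 27·15² = 4·1000 + 27·225 ≡ 5 (mod 19). Nonzero ⇒ E is nonsingular.
For each x ∈ F_19, compute rhs = x³ + 10·x + 15 mod 19, then count y ∈ F_19 with y² ≡ rhs.
  x = 0: rhs = 15, matching y values: none (0 points).
  x = 1: rhs = 7, matching y values: 8, 11 (2 points).
  x = 2: rhs = 5, matching y values: 9, 10 (2 points).
  x = 3: rhs = 15, matching y values: none (0 points).
  x = 4: rhs = 5, matching y values: 9, 10 (2 points).
  x = 5: rhs = 0, matching y values: 0 (1 points).
  x = 6: rhs = 6, matching y values: 5, 14 (2 points).
  x = 7: rhs = 10, matching y values: none (0 points).
  x = 8: rhs = 18, matching y values: none (0 points).
  x = 9: rhs = 17, matching y values: 6, 13 (2 points).
  x = 10: rhs = 13, matching y values: none (0 points).
  x = 11: rhs = 12, matching y values: none (0 points).
  x = 12: rhs = 1, matching y values: 1, 18 (2 points).
  x = 13: rhs = 5, matching y values: 9, 10 (2 points).
  x = 14: rhs = 11, matching y values: 7, 12 (2 points).
  x = 15: rhs = 6, matching y values: 5, 14 (2 points).
  x = 16: rhs = 15, matching y values: none (0 points).
  x = 17: rhs = 6, matching y values: 5, 14 (2 points).
  x = 18: rhs = 4, matching y values: 2, 17 (2 points).
Total affine count: 23.
Full point count |E(F_19)| = 23 + 1 = 24.
Hasse bound: |24 − (19+1)| = |4| = 4 ≤ 2√19 ≈ 8.7178 ✓.


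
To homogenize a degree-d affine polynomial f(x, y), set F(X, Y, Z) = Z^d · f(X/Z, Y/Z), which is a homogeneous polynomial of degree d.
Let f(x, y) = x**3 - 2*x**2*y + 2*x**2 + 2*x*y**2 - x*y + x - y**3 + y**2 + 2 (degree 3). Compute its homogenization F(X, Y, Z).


F(X, Y, Z) = X**3 - 2*X**2*Y + 2*X**2*Z + 2*X*Y**2 - X*Y*Z + X*Z**2 - Y**3 + Y**2*Z + 2*Z**3

deg(f) = 3.
Substitute x = X/Z, y = Y/Z into f, then multiply by Z^3.
  monomial 1·x^3·y^0 ↦ 1·X^3·Y^0·Z^0.
  monomial -2·x^2·y^1 ↦ -2·X^2·Y^1·Z^0.
  monomial 2·x^2·y^0 ↦ 2·X^2·Y^0·Z^1.
  monomial 2·x^1·y^2 ↦ 2·X^1·Y^2·Z^0.
  monomial -1·x^1·y^1 ↦ -1·X^1·Y^1·Z^1.
  monomial 1·x^1·y^0 ↦ 1·X^1·Y^0·Z^2.
  monomial -1·x^0·y^3 ↦ -1·X^0·Y^3·Z^0.
  monomial 1·x^0·y^2 ↦ 1·X^0·Y^2·Z^1.
  monomial 2·x^0·y^0 ↦ 2·X^0·Y^0·Z^3.
Collecting: F(X, Y, Z) = X**3 - 2*X**2*Y + 2*X**2*Z + 2*X*Y**2 - X*Y*Z + X*Z**2 - Y**3 + Y**2*Z + 2*Z**3.


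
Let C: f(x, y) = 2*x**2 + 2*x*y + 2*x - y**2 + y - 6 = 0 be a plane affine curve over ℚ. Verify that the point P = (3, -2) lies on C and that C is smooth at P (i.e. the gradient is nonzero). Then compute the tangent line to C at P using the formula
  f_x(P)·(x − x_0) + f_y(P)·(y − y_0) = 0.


Tangent line at P: 10*x + 11*y - 8 = 0.

Step 1: f(3, -2) = 0, so P lies on C.
Step 2: partial derivatives
  f_x(x, y) = 4*x + 2*y + 2, f_y(x, y) = 2*x - 2*y + 1.
  f_x(P) = 10, f_y(P) = 11 (gradient nonzero, so P is smooth).
Step 3: tangent line at P: 10·(x − 3) + 11·(y − -2) = 0.
Expanding: 10*x + 11*y - 8 = 0.


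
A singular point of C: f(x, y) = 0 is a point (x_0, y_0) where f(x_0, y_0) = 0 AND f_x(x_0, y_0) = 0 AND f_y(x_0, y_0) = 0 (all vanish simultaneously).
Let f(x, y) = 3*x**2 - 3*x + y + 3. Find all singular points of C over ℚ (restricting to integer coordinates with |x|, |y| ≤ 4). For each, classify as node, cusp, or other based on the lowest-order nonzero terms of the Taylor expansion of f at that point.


No singular points in the scanned grid; C is smooth there.

Compute partial derivatives:
  f_x = 6*x - 3.
  f_y = 1.
f_y = 1 is a nonzero constant, so f_y never vanishes: no point (x, y) can satisfy f = f_x = f_y = 0. In particular no (x, y) ∈ {−4, ..., 4}² is singular; the curve is smooth.


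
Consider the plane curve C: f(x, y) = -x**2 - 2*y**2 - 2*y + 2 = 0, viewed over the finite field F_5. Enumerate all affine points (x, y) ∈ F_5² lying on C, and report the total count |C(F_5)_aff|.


Affine F_5-points: {(0, 2)}; count = 1.

For each of the 25 pairs (x, y) ∈ F_5², evaluate f(x, y) mod 5. Record the zeros.
  x = 0: [0↦2, 1↦3, 2↦0, 3↦3, 4↦2]  zeros at y ∈ {2}
  x = 1: [0↦1, 1↦2, 2↦4, 3↦2, 4↦1]  zeros at y ∈ ∅
  x = 2: [0↦3, 1↦4, 2↦1, 3↦4, 4↦3]  zeros at y ∈ ∅
  x = 3: [0↦3, 1↦4, 2↦1, 3↦4, 4↦3]  zeros at y ∈ ∅
  x = 4: [0↦1, 1↦2, 2↦4, 3↦2, 4↦1]  zeros at y ∈ ∅
Collecting zeros: affine points = {(0, 2)}.
Total count |C(F_5)_aff| = 1.


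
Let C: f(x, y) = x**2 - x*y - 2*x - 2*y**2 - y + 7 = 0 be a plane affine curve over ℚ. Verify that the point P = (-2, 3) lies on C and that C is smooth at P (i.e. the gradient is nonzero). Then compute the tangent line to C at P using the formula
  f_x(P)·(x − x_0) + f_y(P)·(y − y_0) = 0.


Tangent line at P: -9*x - 11*y + 15 = 0.

Step 1: f(-2, 3) = 0, so P lies on C.
Step 2: partial derivatives
  f_x(x, y) = 2*x - y - 2, f_y(x, y) = -x - 4*y - 1.
  f_x(P) = -9, f_y(P) = -11 (gradient nonzero, so P is smooth).
Step 3: tangent line at P: -9·(x − -2) + -11·(y − 3) = 0.
Expanding: -9*x - 11*y + 15 = 0.


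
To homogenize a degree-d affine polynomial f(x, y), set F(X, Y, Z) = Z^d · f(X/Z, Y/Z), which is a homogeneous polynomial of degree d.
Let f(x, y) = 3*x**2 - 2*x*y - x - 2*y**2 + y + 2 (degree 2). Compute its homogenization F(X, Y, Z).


F(X, Y, Z) = 3*X**2 - 2*X*Y - X*Z - 2*Y**2 + Y*Z + 2*Z**2

deg(f) = 2.
Substitute x = X/Z, y = Y/Z into f, then multiply by Z^2.
  monomial 3·x^2·y^0 ↦ 3·X^2·Y^0·Z^0.
  monomial -2·x^1·y^1 ↦ -2·X^1·Y^1·Z^0.
  monomial -1·x^1·y^0 ↦ -1·X^1·Y^0·Z^1.
  monomial -2·x^0·y^2 ↦ -2·X^0·Y^2·Z^0.
  monomial 1·x^0·y^1 ↦ 1·X^0·Y^1·Z^1.
  monomial 2·x^0·y^0 ↦ 2·X^0·Y^0·Z^2.
Collecting: F(X, Y, Z) = 3*X**2 - 2*X*Y - X*Z - 2*Y**2 + Y*Z + 2*Z**2.


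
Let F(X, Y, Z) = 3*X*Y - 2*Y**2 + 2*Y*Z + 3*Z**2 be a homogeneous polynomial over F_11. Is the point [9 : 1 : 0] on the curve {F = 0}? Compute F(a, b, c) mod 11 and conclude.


F(9,1,0) ≡ 3 (mod 11); P is NOT on the curve.

Evaluate F(9, 1, 0) term-by-term (mod 11).
  3*X*Y ↦ 3·9·1·1 = 27
  -2*Y**2 ↦ -2·1·1·1 = -2
  2*Y*Z ↦ 2·1·1·0 = 0
  3*Z**2 ↦ 3·1·1·0 = 0
Sum: F(9, 1, 0) = (27) + (-2) + (0) + (0) = 25.
Reducing mod 11: 25 ≡ 3 (mod 11).
Since F(a, b, c) ≡ 3 ≠ 0 (mod 11), P does NOT lie on the curve.


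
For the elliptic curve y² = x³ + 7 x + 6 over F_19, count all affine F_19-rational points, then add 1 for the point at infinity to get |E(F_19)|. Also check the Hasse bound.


Affine points = {(0, 5), (0, 14), (2, 3), (2, 16), (3, 4), (3, 15), (6, 6), (6, 13), (8, 2), (8, 17), (9, 0), (14, 6), (14, 13), (15, 3), (15, 16), (18, 6), (18, 13)}; affine count = 17; |E(F_19)| = 18.

Discriminant check: Δ ∝ 4a³ + 27b² = 4·7³ + 27·6² = 4·343 + 27·36 ≡ 7 (mod 19). Nonzero ⇒ E is nonsingular.
For each x ∈ F_19, compute rhs = x³ + 7·x + 6 mod 19, then count y ∈ F_19 with y² ≡ rhs.
  x = 0: rhs = 6, matching y values: 5, 14 (2 points).
  x = 1: rhs = 14, matching y values: none (0 points).
  x = 2: rhs = 9, matching y values: 3, 16 (2 points).
  x = 3: rhs = 16, matching y values: 4, 15 (2 points).
  x = 4: rhs = 3, matching y values: none (0 points).
  x = 5: rhs = 14, matching y values: none (0 points).
  x = 6: rhs = 17, matching y values: 6, 13 (2 points).
  x = 7: rhs = 18, matching y values: none (0 points).
  x = 8: rhs = 4, matching y values: 2, 17 (2 points).
  x = 9: rhs = 0, matching y values: 0 (1 points).
  x = 10: rhs = 12, matching y values: none (0 points).
  x = 11: rhs = 8, matching y values: none (0 points).
  x = 12: rhs = 13, matching y values: none (0 points).
  x = 13: rhs = 14, matching y values: none (0 points).
  x = 14: rhs = 17, matching y values: 6, 13 (2 points).
  x = 15: rhs = 9, matching y values: 3, 16 (2 points).
  x = 16: rhs = 15, matching y values: none (0 points).
  x = 17: rhs = 3, matching y values: none (0 points).
  x = 18: rhs = 17, matching y values: 6, 13 (2 points).
Total affine count: 17.
Full point count |E(F_19)| = 17 + 1 = 18.
Hasse bound: |18 − (19+1)| = |-2| = 2 ≤ 2√19 ≈ 8.7178 ✓.
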